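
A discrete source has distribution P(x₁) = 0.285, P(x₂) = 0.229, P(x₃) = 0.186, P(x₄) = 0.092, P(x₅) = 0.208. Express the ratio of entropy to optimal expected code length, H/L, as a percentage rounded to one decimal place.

98.4%

Entropy H = −Σ p log₂ p ≈ 2.2423 bits.
Huffman merges: 23/250+93/500→139/500; 26/125+229/1000→437/1000; 139/500+57/200→563/1000; 437/1000+563/1000→1. L = 1139/500 ≈ 2.2780.
Efficiency = H/L = 2.2423/2.2780 = 98.4%.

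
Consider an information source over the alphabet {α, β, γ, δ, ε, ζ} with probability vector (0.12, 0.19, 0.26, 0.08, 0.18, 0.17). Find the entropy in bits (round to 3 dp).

H = −Σ pᵢ log₂ pᵢ.
−0.12·log₂(0.12) = 0.3671
−0.19·log₂(0.19) = 0.4552
−0.26·log₂(0.26) = 0.5053
−0.08·log₂(0.08) = 0.2915
−0.18·log₂(0.18) = 0.4453
−0.17·log₂(0.17) = 0.4346
Sum ≈ 2.4990 → 2.499 bits.

2.499 bits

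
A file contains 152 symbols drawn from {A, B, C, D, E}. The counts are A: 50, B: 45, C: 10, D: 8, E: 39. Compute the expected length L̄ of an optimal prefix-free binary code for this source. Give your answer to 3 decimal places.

2.118 bits/symbol

Probabilities are the counts divided by 152.
Repeatedly combine the two least-probable nodes; the expected code length is the sum of the merged weights.
merge 1/19 + 5/76 → 9/76
merge 9/76 + 39/152 → 3/8
merge 45/152 + 25/76 → 5/8
merge 3/8 + 5/8 → 1
L = 9/76 + 3/8 + 5/8 + 1 = 161/76 ≈ 2.118 bits/symbol.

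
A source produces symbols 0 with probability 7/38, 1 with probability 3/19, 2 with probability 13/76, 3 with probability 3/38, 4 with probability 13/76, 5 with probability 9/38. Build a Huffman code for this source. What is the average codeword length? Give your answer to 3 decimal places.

2.579 bits/symbol

Repeatedly combine the two least-probable nodes; the expected code length is the sum of the merged weights.
merge 3/38 + 3/19 → 9/38
merge 13/76 + 13/76 → 13/38
merge 7/38 + 9/38 → 8/19
merge 9/38 + 13/38 → 11/19
merge 8/19 + 11/19 → 1
L = 9/38 + 13/38 + 8/19 + 11/19 + 1 = 49/19 ≈ 2.579 bits/symbol.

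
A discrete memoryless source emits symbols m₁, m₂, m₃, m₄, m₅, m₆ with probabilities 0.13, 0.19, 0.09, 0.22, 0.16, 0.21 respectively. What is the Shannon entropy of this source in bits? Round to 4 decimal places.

H = −Σ pᵢ log₂ pᵢ.
−0.13·log₂(0.13) = 0.3826
−0.19·log₂(0.19) = 0.4552
−0.09·log₂(0.09) = 0.3127
−0.22·log₂(0.22) = 0.4806
−0.16·log₂(0.16) = 0.4230
−0.21·log₂(0.21) = 0.4728
Sum ≈ 2.5269 → 2.5269 bits.

2.5269 bits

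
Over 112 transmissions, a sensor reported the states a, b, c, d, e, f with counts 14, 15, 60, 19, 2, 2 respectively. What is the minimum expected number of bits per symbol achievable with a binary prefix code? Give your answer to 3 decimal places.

Probabilities are the counts divided by 112.
Repeatedly combine the two least-probable nodes; the expected code length is the sum of the merged weights.
merge 1/56 + 1/56 → 1/28
merge 1/28 + 1/8 → 9/56
merge 15/112 + 9/56 → 33/112
merge 19/112 + 33/112 → 13/28
merge 13/28 + 15/28 → 1
L = 1/28 + 9/56 + 33/112 + 13/28 + 1 = 219/112 ≈ 1.955 bits/symbol.

1.955 bits/symbol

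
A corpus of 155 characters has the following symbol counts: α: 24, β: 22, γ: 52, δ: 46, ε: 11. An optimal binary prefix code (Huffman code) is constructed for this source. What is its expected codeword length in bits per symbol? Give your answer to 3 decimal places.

Probabilities are the counts divided by 155.
Repeatedly combine the two least-probable nodes; the expected code length is the sum of the merged weights.
merge 11/155 + 22/155 → 33/155
merge 24/155 + 33/155 → 57/155
merge 46/155 + 52/155 → 98/155
merge 57/155 + 98/155 → 1
L = 33/155 + 57/155 + 98/155 + 1 = 343/155 ≈ 2.213 bits/symbol.

2.213 bits/symbol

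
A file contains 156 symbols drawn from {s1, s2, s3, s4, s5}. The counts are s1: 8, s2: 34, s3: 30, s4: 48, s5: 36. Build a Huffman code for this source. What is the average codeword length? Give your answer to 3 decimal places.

2.244 bits/symbol

Probabilities are the counts divided by 156.
Repeatedly combine the two least-probable nodes; the expected code length is the sum of the merged weights.
merge 2/39 + 5/26 → 19/78
merge 17/78 + 3/13 → 35/78
merge 19/78 + 4/13 → 43/78
merge 35/78 + 43/78 → 1
L = 19/78 + 35/78 + 43/78 + 1 = 175/78 ≈ 2.244 bits/symbol.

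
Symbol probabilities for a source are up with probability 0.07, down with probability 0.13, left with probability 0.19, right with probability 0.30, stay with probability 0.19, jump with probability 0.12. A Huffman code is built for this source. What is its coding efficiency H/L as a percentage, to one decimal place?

97.6%

Entropy H = −Σ p log₂ p ≈ 2.4498 bits.
Huffman merges: 7/100+3/25→19/100; 13/100+19/100→8/25; 19/100+19/100→19/50; 3/10+8/25→31/50; 19/50+31/50→1. L = 251/100 ≈ 2.5100.
Efficiency = H/L = 2.4498/2.5100 = 97.6%.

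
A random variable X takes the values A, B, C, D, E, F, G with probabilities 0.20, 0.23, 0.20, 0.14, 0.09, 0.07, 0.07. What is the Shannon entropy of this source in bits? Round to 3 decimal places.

2.663 bits

H = −Σ pᵢ log₂ pᵢ.
−0.20·log₂(0.20) = 0.4644
−0.23·log₂(0.23) = 0.4877
−0.20·log₂(0.20) = 0.4644
−0.14·log₂(0.14) = 0.3971
−0.09·log₂(0.09) = 0.3127
−0.07·log₂(0.07) = 0.2686
−0.07·log₂(0.07) = 0.2686
Sum ≈ 2.6633 → 2.663 bits.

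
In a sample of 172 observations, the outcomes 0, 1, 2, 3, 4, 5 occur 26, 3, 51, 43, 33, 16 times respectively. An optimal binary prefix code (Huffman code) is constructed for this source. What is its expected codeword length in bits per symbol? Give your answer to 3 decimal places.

Probabilities are the counts divided by 172.
Repeatedly combine the two least-probable nodes; the expected code length is the sum of the merged weights.
merge 3/172 + 4/43 → 19/172
merge 19/172 + 13/86 → 45/172
merge 33/172 + 1/4 → 19/43
merge 45/172 + 51/172 → 24/43
merge 19/43 + 24/43 → 1
L = 19/172 + 45/172 + 19/43 + 24/43 + 1 = 102/43 ≈ 2.372 bits/symbol.

2.372 bits/symbol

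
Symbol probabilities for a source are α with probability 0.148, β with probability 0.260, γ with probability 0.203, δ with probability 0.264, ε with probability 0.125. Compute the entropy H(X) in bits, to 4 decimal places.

H = −Σ pᵢ log₂ pᵢ.
−0.148·log₂(0.148) = 0.4079
−0.260·log₂(0.260) = 0.5053
−0.203·log₂(0.203) = 0.4670
−0.264·log₂(0.264) = 0.5072
−0.125·log₂(0.125) = 0.3750
Sum ≈ 2.2625 → 2.2625 bits.

2.2625 bits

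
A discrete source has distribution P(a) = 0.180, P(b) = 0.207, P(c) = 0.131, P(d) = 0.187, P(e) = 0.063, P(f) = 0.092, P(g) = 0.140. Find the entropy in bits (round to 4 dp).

H = −Σ pᵢ log₂ pᵢ.
−0.180·log₂(0.180) = 0.4453
−0.207·log₂(0.207) = 0.4704
−0.131·log₂(0.131) = 0.3841
−0.187·log₂(0.187) = 0.4523
−0.063·log₂(0.063) = 0.2513
−0.092·log₂(0.092) = 0.3167
−0.140·log₂(0.140) = 0.3971
Sum ≈ 2.7172 → 2.7172 bits.

2.7172 bits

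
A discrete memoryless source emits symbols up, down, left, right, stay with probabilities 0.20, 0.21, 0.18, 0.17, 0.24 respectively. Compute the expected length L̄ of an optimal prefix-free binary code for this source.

2.35 bits/symbol

Repeatedly combine the two least-probable nodes; the expected code length is the sum of the merged weights.
merge 17/100 + 9/50 → 7/20
merge 1/5 + 21/100 → 41/100
merge 6/25 + 7/20 → 59/100
merge 41/100 + 59/100 → 1
L = 7/20 + 41/100 + 59/100 + 1 = 47/20 = 2.35 bits/symbol.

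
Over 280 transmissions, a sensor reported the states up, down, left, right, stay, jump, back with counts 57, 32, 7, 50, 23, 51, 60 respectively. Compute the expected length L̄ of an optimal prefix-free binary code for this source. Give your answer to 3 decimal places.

Probabilities are the counts divided by 280.
Repeatedly combine the two least-probable nodes; the expected code length is the sum of the merged weights.
merge 1/40 + 23/280 → 3/28
merge 3/28 + 4/35 → 31/140
merge 5/28 + 51/280 → 101/280
merge 57/280 + 3/14 → 117/280
merge 31/140 + 101/280 → 163/280
merge 117/280 + 163/280 → 1
L = 3/28 + 31/140 + 101/280 + 117/280 + 163/280 + 1 = 753/280 ≈ 2.689 bits/symbol.

2.689 bits/symbol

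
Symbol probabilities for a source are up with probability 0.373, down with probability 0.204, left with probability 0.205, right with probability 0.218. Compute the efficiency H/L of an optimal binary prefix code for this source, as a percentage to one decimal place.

Entropy H = −Σ p log₂ p ≈ 1.9463 bits.
Huffman merges: 51/250+41/200→409/1000; 109/500+373/1000→591/1000; 409/1000+591/1000→1. L = 2 ≈ 2.0000.
Efficiency = H/L = 1.9463/2.0000 = 97.3%.

97.3%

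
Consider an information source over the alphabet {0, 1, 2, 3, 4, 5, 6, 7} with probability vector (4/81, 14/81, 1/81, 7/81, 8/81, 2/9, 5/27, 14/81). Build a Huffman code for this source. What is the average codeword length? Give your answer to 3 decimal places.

2.802 bits/symbol

Repeatedly combine the two least-probable nodes; the expected code length is the sum of the merged weights.
merge 1/81 + 4/81 → 5/81
merge 5/81 + 7/81 → 4/27
merge 8/81 + 4/27 → 20/81
merge 14/81 + 14/81 → 28/81
merge 5/27 + 2/9 → 11/27
merge 20/81 + 28/81 → 16/27
merge 11/27 + 16/27 → 1
L = 5/81 + 4/27 + 20/81 + 28/81 + 11/27 + 16/27 + 1 = 227/81 ≈ 2.802 bits/symbol.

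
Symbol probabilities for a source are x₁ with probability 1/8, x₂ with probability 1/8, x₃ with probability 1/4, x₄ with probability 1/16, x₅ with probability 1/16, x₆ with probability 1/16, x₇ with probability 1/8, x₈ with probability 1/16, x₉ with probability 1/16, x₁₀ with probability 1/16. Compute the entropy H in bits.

Each probability is a power of 1/2, so log₂(1/p) is an integer.
H = Σ p·log₂(1/p) = 1/8·3 + 1/8·3 + 1/4·2 + 1/16·4 + 1/16·4 + 1/16·4 + 1/8·3 + 1/16·4 + 1/16·4 + 1/16·4 = 3.125 bits.

3.125 bits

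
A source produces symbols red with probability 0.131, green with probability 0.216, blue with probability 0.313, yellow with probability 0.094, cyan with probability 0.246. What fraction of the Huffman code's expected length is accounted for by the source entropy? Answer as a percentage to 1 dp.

Entropy H = −Σ p log₂ p ≈ 2.2046 bits.
Huffman merges: 47/500+131/1000→9/40; 27/125+9/40→441/1000; 123/500+313/1000→559/1000; 441/1000+559/1000→1. L = 89/40 ≈ 2.2250.
Efficiency = H/L = 2.2046/2.2250 = 99.1%.

99.1%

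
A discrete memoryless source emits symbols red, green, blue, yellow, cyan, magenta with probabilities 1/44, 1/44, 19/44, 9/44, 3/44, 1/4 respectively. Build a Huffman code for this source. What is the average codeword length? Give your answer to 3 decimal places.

2.045 bits/symbol

Repeatedly combine the two least-probable nodes; the expected code length is the sum of the merged weights.
merge 1/44 + 1/44 → 1/22
merge 1/22 + 3/44 → 5/44
merge 5/44 + 9/44 → 7/22
merge 1/4 + 7/22 → 25/44
merge 19/44 + 25/44 → 1
L = 1/22 + 5/44 + 7/22 + 25/44 + 1 = 45/22 ≈ 2.045 bits/symbol.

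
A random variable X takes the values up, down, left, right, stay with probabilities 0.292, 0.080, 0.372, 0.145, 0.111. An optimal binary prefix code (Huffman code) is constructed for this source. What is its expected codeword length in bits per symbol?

Repeatedly combine the two least-probable nodes; the expected code length is the sum of the merged weights.
merge 2/25 + 111/1000 → 191/1000
merge 29/200 + 191/1000 → 42/125
merge 73/250 + 42/125 → 157/250
merge 93/250 + 157/250 → 1
L = 191/1000 + 42/125 + 157/250 + 1 = 431/200 = 2.155 bits/symbol.

2.155 bits/symbol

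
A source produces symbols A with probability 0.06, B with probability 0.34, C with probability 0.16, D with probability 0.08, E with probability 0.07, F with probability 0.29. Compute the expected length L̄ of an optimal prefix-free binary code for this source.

2.34 bits/symbol

Repeatedly combine the two least-probable nodes; the expected code length is the sum of the merged weights.
merge 3/50 + 7/100 → 13/100
merge 2/25 + 13/100 → 21/100
merge 4/25 + 21/100 → 37/100
merge 29/100 + 17/50 → 63/100
merge 37/100 + 63/100 → 1
L = 13/100 + 21/100 + 37/100 + 63/100 + 1 = 117/50 = 2.34 bits/symbol.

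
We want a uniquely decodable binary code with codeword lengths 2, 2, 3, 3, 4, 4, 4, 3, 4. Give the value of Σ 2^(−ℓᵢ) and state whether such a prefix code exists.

With common denominator 2^4 = 16: Σ 2^(−ℓᵢ) = 4/16 + 4/16 + 2/16 + 2/16 + 1/16 + 1/16 + 1/16 + 2/16 + 1/16 = 18/16 = 1.125.
Kraft's inequality requires Σ ≤ 1; here Σ = 1.125 > 1, so no such prefix code exists.

1.125; no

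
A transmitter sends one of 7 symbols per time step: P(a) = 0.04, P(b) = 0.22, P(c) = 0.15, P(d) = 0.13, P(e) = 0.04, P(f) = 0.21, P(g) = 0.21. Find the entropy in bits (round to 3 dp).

2.591 bits

H = −Σ pᵢ log₂ pᵢ.
−0.04·log₂(0.04) = 0.1858
−0.22·log₂(0.22) = 0.4806
−0.15·log₂(0.15) = 0.4105
−0.13·log₂(0.13) = 0.3826
−0.04·log₂(0.04) = 0.1858
−0.21·log₂(0.21) = 0.4728
−0.21·log₂(0.21) = 0.4728
Sum ≈ 2.5909 → 2.591 bits.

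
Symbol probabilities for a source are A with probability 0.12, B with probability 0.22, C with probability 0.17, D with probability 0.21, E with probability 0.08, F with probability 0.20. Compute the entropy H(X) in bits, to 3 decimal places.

H = −Σ pᵢ log₂ pᵢ.
−0.12·log₂(0.12) = 0.3671
−0.22·log₂(0.22) = 0.4806
−0.17·log₂(0.17) = 0.4346
−0.21·log₂(0.21) = 0.4728
−0.08·log₂(0.08) = 0.2915
−0.20·log₂(0.20) = 0.4644
Sum ≈ 2.5109 → 2.511 bits.

2.511 bits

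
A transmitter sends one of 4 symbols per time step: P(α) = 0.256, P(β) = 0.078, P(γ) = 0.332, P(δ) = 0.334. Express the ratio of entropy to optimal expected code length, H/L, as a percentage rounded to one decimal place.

Entropy H = −Σ p log₂ p ≈ 1.8469 bits.
Huffman merges: 39/500+32/125→167/500; 83/250+167/500→333/500; 167/500+333/500→1. L = 2 ≈ 2.0000.
Efficiency = H/L = 1.8469/2.0000 = 92.3%.

92.3%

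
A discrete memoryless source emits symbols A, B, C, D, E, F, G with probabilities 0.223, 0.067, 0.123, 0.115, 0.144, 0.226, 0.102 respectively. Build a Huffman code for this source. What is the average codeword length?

2.72 bits/symbol

Repeatedly combine the two least-probable nodes; the expected code length is the sum of the merged weights.
merge 67/1000 + 51/500 → 169/1000
merge 23/200 + 123/1000 → 119/500
merge 18/125 + 169/1000 → 313/1000
merge 223/1000 + 113/500 → 449/1000
merge 119/500 + 313/1000 → 551/1000
merge 449/1000 + 551/1000 → 1
L = 169/1000 + 119/500 + 313/1000 + 449/1000 + 551/1000 + 1 = 68/25 = 2.72 bits/symbol.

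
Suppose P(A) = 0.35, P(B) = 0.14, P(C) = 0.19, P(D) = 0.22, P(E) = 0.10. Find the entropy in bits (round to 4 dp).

2.1952 bits

H = −Σ pᵢ log₂ pᵢ.
−0.35·log₂(0.35) = 0.5301
−0.14·log₂(0.14) = 0.3971
−0.19·log₂(0.19) = 0.4552
−0.22·log₂(0.22) = 0.4806
−0.10·log₂(0.10) = 0.3322
Sum ≈ 2.1952 → 2.1952 bits.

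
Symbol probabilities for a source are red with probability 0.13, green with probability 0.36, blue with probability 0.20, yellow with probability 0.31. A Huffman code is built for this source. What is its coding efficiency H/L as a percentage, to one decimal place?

96.5%

Entropy H = −Σ p log₂ p ≈ 1.9014 bits.
Huffman merges: 13/100+1/5→33/100; 31/100+33/100→16/25; 9/25+16/25→1. L = 197/100 ≈ 1.9700.
Efficiency = H/L = 1.9014/1.9700 = 96.5%.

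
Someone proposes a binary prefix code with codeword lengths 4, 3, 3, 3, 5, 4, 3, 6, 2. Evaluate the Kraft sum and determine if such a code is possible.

0.921875; yes

With common denominator 2^6 = 64: Σ 2^(−ℓᵢ) = 4/64 + 8/64 + 8/64 + 8/64 + 2/64 + 4/64 + 8/64 + 1/64 + 16/64 = 59/64 = 0.921875.
Kraft's inequality requires Σ ≤ 1; here Σ = 0.921875 ≤ 1, so such a prefix code exists.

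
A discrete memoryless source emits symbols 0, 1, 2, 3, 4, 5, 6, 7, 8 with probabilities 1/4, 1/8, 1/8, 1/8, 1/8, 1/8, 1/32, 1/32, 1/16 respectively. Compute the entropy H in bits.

Each probability is a power of 1/2, so log₂(1/p) is an integer.
H = Σ p·log₂(1/p) = 1/4·2 + 1/8·3 + 1/8·3 + 1/8·3 + 1/8·3 + 1/8·3 + 1/32·5 + 1/32·5 + 1/16·4 = 2.9375 bits.

2.9375 bits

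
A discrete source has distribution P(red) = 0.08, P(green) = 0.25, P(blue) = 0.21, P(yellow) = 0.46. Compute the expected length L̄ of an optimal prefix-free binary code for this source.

Repeatedly combine the two least-probable nodes; the expected code length is the sum of the merged weights.
merge 2/25 + 21/100 → 29/100
merge 1/4 + 29/100 → 27/50
merge 23/50 + 27/50 → 1
L = 29/100 + 27/50 + 1 = 183/100 = 1.83 bits/symbol.

1.83 bits/symbol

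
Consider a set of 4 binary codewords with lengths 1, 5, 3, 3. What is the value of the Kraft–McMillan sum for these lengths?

With common denominator 2^5 = 32: Σ 2^(−ℓᵢ) = 16/32 + 1/32 + 4/32 + 4/32 = 25/32 = 0.78125.

0.78125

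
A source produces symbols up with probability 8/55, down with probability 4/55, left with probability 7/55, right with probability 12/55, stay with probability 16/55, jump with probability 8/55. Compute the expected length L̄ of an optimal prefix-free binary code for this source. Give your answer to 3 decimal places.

2.491 bits/symbol

Repeatedly combine the two least-probable nodes; the expected code length is the sum of the merged weights.
merge 4/55 + 7/55 → 1/5
merge 8/55 + 8/55 → 16/55
merge 1/5 + 12/55 → 23/55
merge 16/55 + 16/55 → 32/55
merge 23/55 + 32/55 → 1
L = 1/5 + 16/55 + 23/55 + 32/55 + 1 = 137/55 ≈ 2.491 bits/symbol.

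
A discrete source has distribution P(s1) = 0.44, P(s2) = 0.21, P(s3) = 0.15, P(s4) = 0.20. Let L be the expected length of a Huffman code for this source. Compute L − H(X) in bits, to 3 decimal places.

Entropy H = −Σ p log₂ p ≈ 1.8689 bits.
Huffman merges: 3/20+1/5→7/20; 21/100+7/20→14/25; 11/25+14/25→1. L = 191/100 ≈ 1.9100.
L − H = 1.9100 − 1.8689 = 0.041 bits.

0.041 bits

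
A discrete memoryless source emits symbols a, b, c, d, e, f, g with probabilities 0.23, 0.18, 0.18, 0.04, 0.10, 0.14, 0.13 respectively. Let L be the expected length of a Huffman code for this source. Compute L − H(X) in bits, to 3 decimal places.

Entropy H = −Σ p log₂ p ≈ 2.6760 bits.
Huffman merges: 1/25+1/10→7/50; 13/100+7/50→27/100; 7/50+9/50→8/25; 9/50+23/100→41/100; 27/100+8/25→59/100; 41/100+59/100→1. L = 273/100 ≈ 2.7300.
L − H = 2.7300 − 2.6760 = 0.054 bits.

0.054 bits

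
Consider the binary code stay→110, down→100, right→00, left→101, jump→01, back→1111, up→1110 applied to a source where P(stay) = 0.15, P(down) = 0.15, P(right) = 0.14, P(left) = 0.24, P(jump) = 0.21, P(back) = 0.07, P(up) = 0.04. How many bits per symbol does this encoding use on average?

L̄ = Σ pᵢ·ℓᵢ = 0.15·3 + 0.15·3 + 0.14·2 + 0.24·3 + 0.21·2 + 0.07·4 + 0.04·4 = 2.76 bits/symbol.

2.76 bits/symbol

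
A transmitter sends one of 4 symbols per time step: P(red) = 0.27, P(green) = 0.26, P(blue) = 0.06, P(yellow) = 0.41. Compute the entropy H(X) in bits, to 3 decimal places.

1.786 bits

H = −Σ pᵢ log₂ pᵢ.
−0.27·log₂(0.27) = 0.5100
−0.26·log₂(0.26) = 0.5053
−0.06·log₂(0.06) = 0.2435
−0.41·log₂(0.41) = 0.5274
Sum ≈ 1.7862 → 1.786 bits.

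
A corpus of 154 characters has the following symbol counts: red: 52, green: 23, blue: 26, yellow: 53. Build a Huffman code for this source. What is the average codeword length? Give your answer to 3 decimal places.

Probabilities are the counts divided by 154.
Repeatedly combine the two least-probable nodes; the expected code length is the sum of the merged weights.
merge 23/154 + 13/77 → 7/22
merge 7/22 + 26/77 → 101/154
merge 53/154 + 101/154 → 1
L = 7/22 + 101/154 + 1 = 152/77 ≈ 1.974 bits/symbol.

1.974 bits/symbol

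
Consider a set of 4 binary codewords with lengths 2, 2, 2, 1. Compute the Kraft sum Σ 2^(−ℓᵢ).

With common denominator 2^2 = 4: Σ 2^(−ℓᵢ) = 1/4 + 1/4 + 1/4 + 2/4 = 5/4 = 1.25.

1.25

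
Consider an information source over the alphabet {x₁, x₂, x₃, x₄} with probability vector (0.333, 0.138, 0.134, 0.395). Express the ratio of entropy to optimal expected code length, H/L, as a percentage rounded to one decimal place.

98.1%

Entropy H = −Σ p log₂ p ≈ 1.8405 bits.
Huffman merges: 67/500+69/500→34/125; 34/125+333/1000→121/200; 79/200+121/200→1. L = 1877/1000 ≈ 1.8770.
Efficiency = H/L = 1.8405/1.8770 = 98.1%.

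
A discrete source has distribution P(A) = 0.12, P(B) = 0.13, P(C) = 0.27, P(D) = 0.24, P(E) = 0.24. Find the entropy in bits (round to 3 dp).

2.248 bits

H = −Σ pᵢ log₂ pᵢ.
−0.12·log₂(0.12) = 0.3671
−0.13·log₂(0.13) = 0.3826
−0.27·log₂(0.27) = 0.5100
−0.24·log₂(0.24) = 0.4941
−0.24·log₂(0.24) = 0.4941
Sum ≈ 2.2480 → 2.248 bits.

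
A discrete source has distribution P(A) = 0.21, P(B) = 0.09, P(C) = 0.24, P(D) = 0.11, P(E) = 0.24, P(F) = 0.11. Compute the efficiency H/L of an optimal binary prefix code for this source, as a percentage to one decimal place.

98.6%

Entropy H = −Σ p log₂ p ≈ 2.4743 bits.
Huffman merges: 9/100+11/100→1/5; 11/100+1/5→31/100; 21/100+6/25→9/20; 6/25+31/100→11/20; 9/20+11/20→1. L = 251/100 ≈ 2.5100.
Efficiency = H/L = 2.4743/2.5100 = 98.6%.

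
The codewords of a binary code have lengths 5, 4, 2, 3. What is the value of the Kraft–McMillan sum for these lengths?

With common denominator 2^5 = 32: Σ 2^(−ℓᵢ) = 1/32 + 2/32 + 8/32 + 4/32 = 15/32 = 0.46875.

0.46875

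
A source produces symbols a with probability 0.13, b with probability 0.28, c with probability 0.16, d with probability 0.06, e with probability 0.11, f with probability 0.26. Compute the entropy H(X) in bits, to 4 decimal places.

2.4190 bits

H = −Σ pᵢ log₂ pᵢ.
−0.13·log₂(0.13) = 0.3826
−0.28·log₂(0.28) = 0.5142
−0.16·log₂(0.16) = 0.4230
−0.06·log₂(0.06) = 0.2435
−0.11·log₂(0.11) = 0.3503
−0.26·log₂(0.26) = 0.5053
Sum ≈ 2.4190 → 2.4190 bits.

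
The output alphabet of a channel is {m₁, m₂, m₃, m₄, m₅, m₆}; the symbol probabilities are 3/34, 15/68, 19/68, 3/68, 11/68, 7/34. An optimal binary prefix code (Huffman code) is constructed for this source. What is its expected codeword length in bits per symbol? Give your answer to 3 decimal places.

2.426 bits/symbol

Repeatedly combine the two least-probable nodes; the expected code length is the sum of the merged weights.
merge 3/68 + 3/34 → 9/68
merge 9/68 + 11/68 → 5/17
merge 7/34 + 15/68 → 29/68
merge 19/68 + 5/17 → 39/68
merge 29/68 + 39/68 → 1
L = 9/68 + 5/17 + 29/68 + 39/68 + 1 = 165/68 ≈ 2.426 bits/symbol.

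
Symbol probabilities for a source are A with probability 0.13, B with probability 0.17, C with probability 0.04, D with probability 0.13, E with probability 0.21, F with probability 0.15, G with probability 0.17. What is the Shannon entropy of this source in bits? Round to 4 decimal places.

2.7036 bits

H = −Σ pᵢ log₂ pᵢ.
−0.13·log₂(0.13) = 0.3826
−0.17·log₂(0.17) = 0.4346
−0.04·log₂(0.04) = 0.1858
−0.13·log₂(0.13) = 0.3826
−0.21·log₂(0.21) = 0.4728
−0.15·log₂(0.15) = 0.4105
−0.17·log₂(0.17) = 0.4346
Sum ≈ 2.7036 → 2.7036 bits.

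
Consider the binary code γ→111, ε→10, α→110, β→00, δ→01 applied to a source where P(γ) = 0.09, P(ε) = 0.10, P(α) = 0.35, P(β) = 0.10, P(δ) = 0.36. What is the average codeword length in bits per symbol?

2.44 bits/symbol

L̄ = Σ pᵢ·ℓᵢ = 0.09·3 + 0.10·2 + 0.35·3 + 0.10·2 + 0.36·2 = 2.44 bits/symbol.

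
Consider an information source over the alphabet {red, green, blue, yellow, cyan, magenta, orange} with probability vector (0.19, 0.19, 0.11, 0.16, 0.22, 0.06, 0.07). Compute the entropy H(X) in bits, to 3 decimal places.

H = −Σ pᵢ log₂ pᵢ.
−0.19·log₂(0.19) = 0.4552
−0.19·log₂(0.19) = 0.4552
−0.11·log₂(0.11) = 0.3503
−0.16·log₂(0.16) = 0.4230
−0.22·log₂(0.22) = 0.4806
−0.06·log₂(0.06) = 0.2435
−0.07·log₂(0.07) = 0.2686
Sum ≈ 2.6764 → 2.676 bits.

2.676 bits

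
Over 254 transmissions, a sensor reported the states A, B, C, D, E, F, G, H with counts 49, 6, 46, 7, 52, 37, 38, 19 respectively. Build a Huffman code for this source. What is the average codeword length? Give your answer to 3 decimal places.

Probabilities are the counts divided by 254.
Repeatedly combine the two least-probable nodes; the expected code length is the sum of the merged weights.
merge 3/127 + 7/254 → 13/254
merge 13/254 + 19/254 → 16/127
merge 16/127 + 37/254 → 69/254
merge 19/127 + 23/127 → 42/127
merge 49/254 + 26/127 → 101/254
merge 69/254 + 42/127 → 153/254
merge 101/254 + 153/254 → 1
L = 13/254 + 16/127 + 69/254 + 42/127 + 101/254 + 153/254 + 1 = 353/127 ≈ 2.780 bits/symbol.

2.780 bits/symbol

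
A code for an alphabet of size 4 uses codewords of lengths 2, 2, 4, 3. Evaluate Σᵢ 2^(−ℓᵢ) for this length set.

With common denominator 2^4 = 16: Σ 2^(−ℓᵢ) = 4/16 + 4/16 + 1/16 + 2/16 = 11/16 = 0.6875.

0.6875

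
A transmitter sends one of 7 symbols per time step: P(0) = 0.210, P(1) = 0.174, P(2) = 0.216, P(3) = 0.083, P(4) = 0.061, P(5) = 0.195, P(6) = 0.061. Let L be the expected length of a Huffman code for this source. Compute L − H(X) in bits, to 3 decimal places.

Entropy H = −Σ p log₂ p ≈ 2.6396 bits.
Huffman merges: 61/1000+61/1000→61/500; 83/1000+61/500→41/200; 87/500+39/200→369/1000; 41/200+21/100→83/200; 27/125+369/1000→117/200; 83/200+117/200→1. L = 337/125 ≈ 2.6960.
L − H = 2.6960 − 2.6396 = 0.056 bits.

0.056 bits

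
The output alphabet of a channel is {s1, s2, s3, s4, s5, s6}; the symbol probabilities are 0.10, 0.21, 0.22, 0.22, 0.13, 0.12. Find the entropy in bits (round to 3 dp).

2.516 bits

H = −Σ pᵢ log₂ pᵢ.
−0.10·log₂(0.10) = 0.3322
−0.21·log₂(0.21) = 0.4728
−0.22·log₂(0.22) = 0.4806
−0.22·log₂(0.22) = 0.4806
−0.13·log₂(0.13) = 0.3826
−0.12·log₂(0.12) = 0.3671
Sum ≈ 2.5159 → 2.516 bits.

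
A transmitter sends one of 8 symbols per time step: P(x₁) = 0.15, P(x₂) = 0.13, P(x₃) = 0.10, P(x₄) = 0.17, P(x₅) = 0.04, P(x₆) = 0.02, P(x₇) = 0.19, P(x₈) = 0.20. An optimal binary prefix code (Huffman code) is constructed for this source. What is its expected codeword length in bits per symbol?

Repeatedly combine the two least-probable nodes; the expected code length is the sum of the merged weights.
merge 1/50 + 1/25 → 3/50
merge 3/50 + 1/10 → 4/25
merge 13/100 + 3/20 → 7/25
merge 4/25 + 17/100 → 33/100
merge 19/100 + 1/5 → 39/100
merge 7/25 + 33/100 → 61/100
merge 39/100 + 61/100 → 1
L = 3/50 + 4/25 + 7/25 + 33/100 + 39/100 + 61/100 + 1 = 283/100 = 2.83 bits/symbol.

2.83 bits/symbol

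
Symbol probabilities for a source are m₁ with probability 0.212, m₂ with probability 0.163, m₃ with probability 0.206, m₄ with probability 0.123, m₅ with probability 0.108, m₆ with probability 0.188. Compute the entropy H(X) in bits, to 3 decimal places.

2.542 bits

H = −Σ pᵢ log₂ pᵢ.
−0.212·log₂(0.212) = 0.4744
−0.163·log₂(0.163) = 0.4266
−0.206·log₂(0.206) = 0.4695
−0.123·log₂(0.123) = 0.3719
−0.108·log₂(0.108) = 0.3468
−0.188·log₂(0.188) = 0.4533
Sum ≈ 2.5425 → 2.542 bits.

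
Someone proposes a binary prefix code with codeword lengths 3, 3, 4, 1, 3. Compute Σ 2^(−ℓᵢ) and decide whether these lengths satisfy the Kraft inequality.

With common denominator 2^4 = 16: Σ 2^(−ℓᵢ) = 2/16 + 2/16 + 1/16 + 8/16 + 2/16 = 15/16 = 0.9375.
Kraft's inequality requires Σ ≤ 1; here Σ = 0.9375 ≤ 1, so such a prefix code exists.

0.9375; yes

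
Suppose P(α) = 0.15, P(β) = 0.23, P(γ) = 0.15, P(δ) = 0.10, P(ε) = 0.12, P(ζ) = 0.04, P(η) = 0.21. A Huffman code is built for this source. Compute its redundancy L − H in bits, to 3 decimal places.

Entropy H = −Σ p log₂ p ≈ 2.6666 bits.
Huffman merges: 1/25+1/10→7/50; 3/25+7/50→13/50; 3/20+3/20→3/10; 21/100+23/100→11/25; 13/50+3/10→14/25; 11/25+14/25→1. L = 27/10 ≈ 2.7000.
L − H = 2.7000 − 2.6666 = 0.033 bits.

0.033 bits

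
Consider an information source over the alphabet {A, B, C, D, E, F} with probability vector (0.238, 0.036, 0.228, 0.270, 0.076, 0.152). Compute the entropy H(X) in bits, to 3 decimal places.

H = −Σ pᵢ log₂ pᵢ.
−0.238·log₂(0.238) = 0.4929
−0.036·log₂(0.036) = 0.1727
−0.228·log₂(0.228) = 0.4863
−0.270·log₂(0.270) = 0.5100
−0.076·log₂(0.076) = 0.2826
−0.152·log₂(0.152) = 0.4131
Sum ≈ 2.3575 → 2.358 bits.

2.358 bits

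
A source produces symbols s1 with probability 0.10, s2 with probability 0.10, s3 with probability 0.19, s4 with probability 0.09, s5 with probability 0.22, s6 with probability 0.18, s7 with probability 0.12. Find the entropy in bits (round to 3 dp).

H = −Σ pᵢ log₂ pᵢ.
−0.10·log₂(0.10) = 0.3322
−0.10·log₂(0.10) = 0.3322
−0.19·log₂(0.19) = 0.4552
−0.09·log₂(0.09) = 0.3127
−0.22·log₂(0.22) = 0.4806
−0.18·log₂(0.18) = 0.4453
−0.12·log₂(0.12) = 0.3671
Sum ≈ 2.7252 → 2.725 bits.

2.725 bits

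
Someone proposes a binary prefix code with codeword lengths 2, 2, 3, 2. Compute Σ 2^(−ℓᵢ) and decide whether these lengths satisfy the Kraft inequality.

With common denominator 2^3 = 8: Σ 2^(−ℓᵢ) = 2/8 + 2/8 + 1/8 + 2/8 = 7/8 = 0.875.
Kraft's inequality requires Σ ≤ 1; here Σ = 0.875 ≤ 1, so such a prefix code exists.

0.875; yes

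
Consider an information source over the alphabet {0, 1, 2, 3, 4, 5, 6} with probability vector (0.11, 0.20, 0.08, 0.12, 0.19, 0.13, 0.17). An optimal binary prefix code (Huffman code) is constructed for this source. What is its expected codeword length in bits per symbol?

Repeatedly combine the two least-probable nodes; the expected code length is the sum of the merged weights.
merge 2/25 + 11/100 → 19/100
merge 3/25 + 13/100 → 1/4
merge 17/100 + 19/100 → 9/25
merge 19/100 + 1/5 → 39/100
merge 1/4 + 9/25 → 61/100
merge 39/100 + 61/100 → 1
L = 19/100 + 1/4 + 9/25 + 39/100 + 61/100 + 1 = 14/5 = 2.8 bits/symbol.

2.8 bits/symbol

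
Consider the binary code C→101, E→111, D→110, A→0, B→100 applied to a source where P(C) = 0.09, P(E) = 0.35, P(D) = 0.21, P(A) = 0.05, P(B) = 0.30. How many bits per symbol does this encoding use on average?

L̄ = Σ pᵢ·ℓᵢ = 0.09·3 + 0.35·3 + 0.21·3 + 0.05·1 + 0.30·3 = 2.9 bits/symbol.

2.9 bits/symbol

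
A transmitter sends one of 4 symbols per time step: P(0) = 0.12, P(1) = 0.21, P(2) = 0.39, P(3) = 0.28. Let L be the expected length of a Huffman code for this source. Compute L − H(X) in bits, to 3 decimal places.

0.056 bits

Entropy H = −Σ p log₂ p ≈ 1.8839 bits.
Huffman merges: 3/25+21/100→33/100; 7/25+33/100→61/100; 39/100+61/100→1. L = 97/50 ≈ 1.9400.
L − H = 1.9400 − 1.8839 = 0.056 bits.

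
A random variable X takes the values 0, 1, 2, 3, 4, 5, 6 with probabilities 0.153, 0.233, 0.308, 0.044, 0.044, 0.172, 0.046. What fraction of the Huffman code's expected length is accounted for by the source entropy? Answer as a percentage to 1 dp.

98.2%

Entropy H = −Σ p log₂ p ≈ 2.4650 bits.
Huffman merges: 11/250+11/250→11/125; 23/500+11/125→67/500; 67/500+153/1000→287/1000; 43/250+233/1000→81/200; 287/1000+77/250→119/200; 81/200+119/200→1. L = 2509/1000 ≈ 2.5090.
Efficiency = H/L = 2.4650/2.5090 = 98.2%.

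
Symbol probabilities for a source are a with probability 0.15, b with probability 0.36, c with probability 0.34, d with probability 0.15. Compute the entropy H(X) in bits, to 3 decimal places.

H = −Σ pᵢ log₂ pᵢ.
−0.15·log₂(0.15) = 0.4105
−0.36·log₂(0.36) = 0.5306
−0.34·log₂(0.34) = 0.5292
−0.15·log₂(0.15) = 0.4105
Sum ≈ 1.8809 → 1.881 bits.

1.881 bits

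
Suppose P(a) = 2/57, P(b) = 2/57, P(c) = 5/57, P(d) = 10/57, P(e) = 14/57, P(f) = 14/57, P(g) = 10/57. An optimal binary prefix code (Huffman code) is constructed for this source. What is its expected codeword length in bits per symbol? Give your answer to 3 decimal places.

2.561 bits/symbol

Repeatedly combine the two least-probable nodes; the expected code length is the sum of the merged weights.
merge 2/57 + 2/57 → 4/57
merge 4/57 + 5/57 → 3/19
merge 3/19 + 10/57 → 1/3
merge 10/57 + 14/57 → 8/19
merge 14/57 + 1/3 → 11/19
merge 8/19 + 11/19 → 1
L = 4/57 + 3/19 + 1/3 + 8/19 + 11/19 + 1 = 146/57 ≈ 2.561 bits/symbol.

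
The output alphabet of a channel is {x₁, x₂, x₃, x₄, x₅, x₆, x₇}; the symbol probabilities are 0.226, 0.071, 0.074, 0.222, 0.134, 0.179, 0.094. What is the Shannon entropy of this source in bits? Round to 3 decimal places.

2.669 bits

H = −Σ pᵢ log₂ pᵢ.
−0.226·log₂(0.226) = 0.4849
−0.071·log₂(0.071) = 0.2709
−0.074·log₂(0.074) = 0.2780
−0.222·log₂(0.222) = 0.4820
−0.134·log₂(0.134) = 0.3886
−0.179·log₂(0.179) = 0.4443
−0.094·log₂(0.094) = 0.3207
Sum ≈ 2.6693 → 2.669 bits.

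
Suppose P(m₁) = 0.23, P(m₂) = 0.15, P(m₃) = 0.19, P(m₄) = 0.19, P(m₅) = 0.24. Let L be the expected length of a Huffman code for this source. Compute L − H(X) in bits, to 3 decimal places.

0.037 bits

Entropy H = −Σ p log₂ p ≈ 2.3028 bits.
Huffman merges: 3/20+19/100→17/50; 19/100+23/100→21/50; 6/25+17/50→29/50; 21/50+29/50→1. L = 117/50 ≈ 2.3400.
L − H = 2.3400 − 2.3028 = 0.037 bits.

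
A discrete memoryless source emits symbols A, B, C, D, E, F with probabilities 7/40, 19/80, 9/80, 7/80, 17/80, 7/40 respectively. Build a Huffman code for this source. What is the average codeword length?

2.55 bits/symbol

Repeatedly combine the two least-probable nodes; the expected code length is the sum of the merged weights.
merge 7/80 + 9/80 → 1/5
merge 7/40 + 7/40 → 7/20
merge 1/5 + 17/80 → 33/80
merge 19/80 + 7/20 → 47/80
merge 33/80 + 47/80 → 1
L = 1/5 + 7/20 + 33/80 + 47/80 + 1 = 51/20 = 2.55 bits/symbol.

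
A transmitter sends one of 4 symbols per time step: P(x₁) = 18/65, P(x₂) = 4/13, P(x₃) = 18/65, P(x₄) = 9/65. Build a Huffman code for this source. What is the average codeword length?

2 bits/symbol

Repeatedly combine the two least-probable nodes; the expected code length is the sum of the merged weights.
merge 9/65 + 18/65 → 27/65
merge 18/65 + 4/13 → 38/65
merge 27/65 + 38/65 → 1
L = 27/65 + 38/65 + 1 = 2 bits/symbol.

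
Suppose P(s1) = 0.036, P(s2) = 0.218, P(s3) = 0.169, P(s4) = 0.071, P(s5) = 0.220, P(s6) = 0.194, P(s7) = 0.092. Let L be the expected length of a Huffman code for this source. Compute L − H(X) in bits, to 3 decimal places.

0.057 bits

Entropy H = −Σ p log₂ p ≈ 2.6124 bits.
Huffman merges: 9/250+71/1000→107/1000; 23/250+107/1000→199/1000; 169/1000+97/500→363/1000; 199/1000+109/500→417/1000; 11/50+363/1000→583/1000; 417/1000+583/1000→1. L = 2669/1000 ≈ 2.6690.
L − H = 2.6690 − 2.6124 = 0.057 bits.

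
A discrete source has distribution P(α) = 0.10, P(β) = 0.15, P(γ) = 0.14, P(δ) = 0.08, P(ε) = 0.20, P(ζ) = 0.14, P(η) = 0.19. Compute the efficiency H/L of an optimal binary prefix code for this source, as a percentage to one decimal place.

98.5%

Entropy H = −Σ p log₂ p ≈ 2.7481 bits.
Huffman merges: 2/25+1/10→9/50; 7/50+7/50→7/25; 3/20+9/50→33/100; 19/100+1/5→39/100; 7/25+33/100→61/100; 39/100+61/100→1. L = 279/100 ≈ 2.7900.
Efficiency = H/L = 2.7481/2.7900 = 98.5%.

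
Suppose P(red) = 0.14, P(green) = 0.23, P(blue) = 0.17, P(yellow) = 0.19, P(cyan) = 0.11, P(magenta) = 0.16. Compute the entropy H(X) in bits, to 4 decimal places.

2.5479 bits

H = −Σ pᵢ log₂ pᵢ.
−0.14·log₂(0.14) = 0.3971
−0.23·log₂(0.23) = 0.4877
−0.17·log₂(0.17) = 0.4346
−0.19·log₂(0.19) = 0.4552
−0.11·log₂(0.11) = 0.3503
−0.16·log₂(0.16) = 0.4230
Sum ≈ 2.5479 → 2.5479 bits.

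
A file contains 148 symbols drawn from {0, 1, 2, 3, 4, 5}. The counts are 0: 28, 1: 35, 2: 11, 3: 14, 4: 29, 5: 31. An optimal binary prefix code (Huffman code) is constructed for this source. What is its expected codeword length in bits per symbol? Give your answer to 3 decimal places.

Probabilities are the counts divided by 148.
Repeatedly combine the two least-probable nodes; the expected code length is the sum of the merged weights.
merge 11/148 + 7/74 → 25/148
merge 25/148 + 7/37 → 53/148
merge 29/148 + 31/148 → 15/37
merge 35/148 + 53/148 → 22/37
merge 15/37 + 22/37 → 1
L = 25/148 + 53/148 + 15/37 + 22/37 + 1 = 187/74 ≈ 2.527 bits/symbol.

2.527 bits/symbol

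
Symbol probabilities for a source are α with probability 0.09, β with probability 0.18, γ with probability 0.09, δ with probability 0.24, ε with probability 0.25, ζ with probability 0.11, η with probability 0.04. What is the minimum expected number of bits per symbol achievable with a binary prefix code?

2.64 bits/symbol

Repeatedly combine the two least-probable nodes; the expected code length is the sum of the merged weights.
merge 1/25 + 9/100 → 13/100
merge 9/100 + 11/100 → 1/5
merge 13/100 + 9/50 → 31/100
merge 1/5 + 6/25 → 11/25
merge 1/4 + 31/100 → 14/25
merge 11/25 + 14/25 → 1
L = 13/100 + 1/5 + 31/100 + 11/25 + 14/25 + 1 = 66/25 = 2.64 bits/symbol.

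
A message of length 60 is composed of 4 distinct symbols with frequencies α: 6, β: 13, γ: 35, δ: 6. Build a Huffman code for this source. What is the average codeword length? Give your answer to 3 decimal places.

Probabilities are the counts divided by 60.
Repeatedly combine the two least-probable nodes; the expected code length is the sum of the merged weights.
merge 1/10 + 1/10 → 1/5
merge 1/5 + 13/60 → 5/12
merge 5/12 + 7/12 → 1
L = 1/5 + 5/12 + 1 = 97/60 ≈ 1.617 bits/symbol.

1.617 bits/symbol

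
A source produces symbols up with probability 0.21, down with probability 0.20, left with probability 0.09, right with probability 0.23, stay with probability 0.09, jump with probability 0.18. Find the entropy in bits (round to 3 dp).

2.495 bits

H = −Σ pᵢ log₂ pᵢ.
−0.21·log₂(0.21) = 0.4728
−0.20·log₂(0.20) = 0.4644
−0.09·log₂(0.09) = 0.3127
−0.23·log₂(0.23) = 0.4877
−0.09·log₂(0.09) = 0.3127
−0.18·log₂(0.18) = 0.4453
Sum ≈ 2.4955 → 2.495 bits.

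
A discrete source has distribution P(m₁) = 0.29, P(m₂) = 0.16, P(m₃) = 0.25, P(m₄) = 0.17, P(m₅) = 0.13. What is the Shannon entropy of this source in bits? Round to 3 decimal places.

2.258 bits

H = −Σ pᵢ log₂ pᵢ.
−0.29·log₂(0.29) = 0.5179
−0.16·log₂(0.16) = 0.4230
−0.25·log₂(0.25) = 0.5000
−0.17·log₂(0.17) = 0.4346
−0.13·log₂(0.13) = 0.3826
Sum ≈ 2.2582 → 2.258 bits.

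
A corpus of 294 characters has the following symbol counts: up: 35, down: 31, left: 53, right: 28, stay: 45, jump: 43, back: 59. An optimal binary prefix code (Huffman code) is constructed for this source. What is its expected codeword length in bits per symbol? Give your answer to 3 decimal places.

2.799 bits/symbol

Probabilities are the counts divided by 294.
Repeatedly combine the two least-probable nodes; the expected code length is the sum of the merged weights.
merge 2/21 + 31/294 → 59/294
merge 5/42 + 43/294 → 13/49
merge 15/98 + 53/294 → 1/3
merge 59/294 + 59/294 → 59/147
merge 13/49 + 1/3 → 88/147
merge 59/147 + 88/147 → 1
L = 59/294 + 13/49 + 1/3 + 59/147 + 88/147 + 1 = 823/294 ≈ 2.799 bits/symbol.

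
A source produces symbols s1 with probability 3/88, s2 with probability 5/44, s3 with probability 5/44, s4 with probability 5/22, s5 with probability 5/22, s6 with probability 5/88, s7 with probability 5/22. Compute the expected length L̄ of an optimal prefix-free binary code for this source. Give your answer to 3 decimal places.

Repeatedly combine the two least-probable nodes; the expected code length is the sum of the merged weights.
merge 3/88 + 5/88 → 1/11
merge 1/11 + 5/44 → 9/44
merge 5/44 + 9/44 → 7/22
merge 5/22 + 5/22 → 5/11
merge 5/22 + 7/22 → 6/11
merge 5/11 + 6/11 → 1
L = 1/11 + 9/44 + 7/22 + 5/11 + 6/11 + 1 = 115/44 ≈ 2.614 bits/symbol.

2.614 bits/symbol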